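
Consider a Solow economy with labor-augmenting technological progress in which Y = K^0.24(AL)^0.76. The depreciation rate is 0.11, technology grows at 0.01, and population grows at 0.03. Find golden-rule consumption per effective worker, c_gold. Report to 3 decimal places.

c_gold ≈ 0.882

The effective depreciation rate is n + g + δ = 0.03 + 0.01 + 0.11 = 0.15.
Maximizing c = f(k) − (n+g+δ)·k gives f'(k) = n+g+δ, i.e. 0.24·k^(0.24−1) = 0.15, so k_gold = (0.24/0.15)^(1/0.76) ≈ 1.8560.
y_gold = 1.8560^0.24 ≈ 1.1600.
c_gold = y_gold − (n+g+δ)·k_gold = 1.1600 − 0.15·1.8560 ≈ 0.8816.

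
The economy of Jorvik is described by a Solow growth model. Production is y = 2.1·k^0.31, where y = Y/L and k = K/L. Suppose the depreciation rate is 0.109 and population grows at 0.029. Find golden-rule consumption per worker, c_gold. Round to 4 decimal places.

c_gold ≈ 2.9090

Break-even investment rate: n + δ = 0.029 + 0.109 = 0.138.
Maximizing c = f(k) − (n+δ)·k gives f'(k) = n+δ, i.e. 0.31·2.1·k^(0.31−1) = 0.138, so k_gold = (0.31·2.1/0.138)^(1/0.69) ≈ 9.4706.
y_gold = 2.1·9.4706^0.31 ≈ 4.2160.
c_gold = y_gold − (n+δ)·k_gold = 4.2160 − 0.138·9.4706 ≈ 2.9090.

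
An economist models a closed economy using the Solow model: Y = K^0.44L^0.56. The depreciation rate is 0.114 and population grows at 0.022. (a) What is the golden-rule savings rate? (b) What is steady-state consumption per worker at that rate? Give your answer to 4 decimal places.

Capital per worker breaks even when investment replaces (n + δ)·k; here n + δ = 0.136.
For Cobb-Douglas, s_gold equals capital's share: s_gold = 0.44.
At the golden rule the marginal product of capital equals n+δ: 0.44·k^(0.44−1) = 0.136. Solving, k_gold = (0.44/0.136)^(1/0.56) ≈ 8.1388.
y_gold = 8.1388^0.44 ≈ 2.5156; c_gold = (1−0.44)·y_gold ≈ 1.4088.

(a) s_gold = 0.4400; (b) c_gold ≈ 1.4088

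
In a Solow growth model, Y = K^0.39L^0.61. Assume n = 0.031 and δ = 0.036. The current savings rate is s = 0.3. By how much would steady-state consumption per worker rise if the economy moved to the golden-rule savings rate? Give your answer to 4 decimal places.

Capital per worker breaks even when investment replaces (n + δ)·k; here n + δ = 0.067.
Current steady state (s = 0.3): k* = (0.3/0.067)^(1/0.61) ≈ 11.6759, y* = 11.6759^0.39 ≈ 2.6076, c* = (1−0.3)·2.6076 ≈ 1.8253.
Golden rule sets MPK = n+δ: 0.39·k^(0.39−1) = 0.067, so k_gold = (0.39/0.067)^(1/0.61) ≈ 17.9507.
y_gold = 17.9507^0.39 ≈ 3.0838, c_gold = y_gold − 0.067·k_gold ≈ 1.8811.
Gain: Δc = 1.8811 − 1.8253 ≈ 0.0558.

Δc ≈ 0.0558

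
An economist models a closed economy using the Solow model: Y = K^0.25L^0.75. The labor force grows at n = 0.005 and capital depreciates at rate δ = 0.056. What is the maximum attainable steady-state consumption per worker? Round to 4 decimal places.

The effective depreciation rate is n + δ = 0.005 + 0.056 = 0.061.
Maximizing c = f(k) − (n+δ)·k gives f'(k) = n+δ, i.e. 0.25·k^(0.25−1) = 0.061, so k_gold = (0.25/0.061)^(1/0.75) ≈ 6.5586.
y_gold = 6.5586^0.25 ≈ 1.6003.
c_gold = y_gold − (n+δ)·k_gold = 1.6003 − 0.061·6.5586 ≈ 1.2002.

c_gold ≈ 1.2002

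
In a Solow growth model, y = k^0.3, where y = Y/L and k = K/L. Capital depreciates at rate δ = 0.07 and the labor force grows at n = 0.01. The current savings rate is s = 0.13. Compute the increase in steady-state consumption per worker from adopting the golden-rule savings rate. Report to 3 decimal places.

Δc ≈ 0.162

Capital per worker breaks even when investment replaces (n + δ)·k; here n + δ = 0.08.
Current steady state (s = 0.13): k* = (0.13/0.08)^(1/0.7) ≈ 2.0009, y* = 2.0009^0.3 ≈ 1.2313, c* = (1−0.13)·1.2313 ≈ 1.0712.
Golden rule sets MPK = n+δ: 0.3·k^(0.3−1) = 0.08, so k_gold = (0.3/0.08)^(1/0.7) ≈ 6.6076.
y_gold = 6.6076^0.3 ≈ 1.7620, c_gold = y_gold − 0.08·k_gold ≈ 1.2334.
Gain: Δc = 1.2334 − 1.0712 ≈ 0.1622.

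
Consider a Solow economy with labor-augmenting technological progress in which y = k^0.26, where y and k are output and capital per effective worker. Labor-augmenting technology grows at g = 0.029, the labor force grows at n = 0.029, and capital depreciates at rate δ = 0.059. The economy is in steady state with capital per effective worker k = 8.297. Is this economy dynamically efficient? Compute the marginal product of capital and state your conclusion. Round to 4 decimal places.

dynamically inefficient; MPK ≈ 0.0543

n + g + δ = 0.029 + 0.029 + 0.059 = 0.117.
MPK = 0.26·k^(0.26−1) = 0.26·8.297^(-0.74) ≈ 0.0543.
MPK < 0.117, so the economy is dynamically inefficient (over-saving).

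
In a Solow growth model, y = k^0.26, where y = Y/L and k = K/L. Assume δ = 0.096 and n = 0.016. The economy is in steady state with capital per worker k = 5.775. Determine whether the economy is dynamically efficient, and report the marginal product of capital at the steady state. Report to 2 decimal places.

dynamically inefficient; MPK ≈ 0.07

The effective depreciation rate is n + δ = 0.016 + 0.096 = 0.112.
MPK = 0.26·k^(0.26−1) = 0.26·5.775^(-0.74) ≈ 0.0710.
MPK < 0.112, so the economy is dynamically inefficient (over-saving).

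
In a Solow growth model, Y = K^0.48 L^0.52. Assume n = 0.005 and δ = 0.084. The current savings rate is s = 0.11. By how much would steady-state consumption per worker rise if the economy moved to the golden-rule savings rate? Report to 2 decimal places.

Capital per worker breaks even when investment replaces (n + δ)·k; here n + δ = 0.089.
Current steady state (s = 0.11): k* = (0.11/0.089)^(1/0.52) ≈ 1.5029, y* = 1.5029^0.48 ≈ 1.2160, c* = (1−0.11)·1.2160 ≈ 1.0822.
Maximizing c = f(k) − (n+δ)·k gives f'(k) = n+δ, i.e. 0.48·k^(0.48−1) = 0.089, so k_gold = (0.48/0.089)^(1/0.52) ≈ 25.5509.
y_gold = 25.5509^0.48 ≈ 4.7376, c_gold = y_gold − 0.089·k_gold ≈ 2.4635.
Gain: Δc = 2.4635 − 1.0822 ≈ 1.3813.

Δc ≈ 1.38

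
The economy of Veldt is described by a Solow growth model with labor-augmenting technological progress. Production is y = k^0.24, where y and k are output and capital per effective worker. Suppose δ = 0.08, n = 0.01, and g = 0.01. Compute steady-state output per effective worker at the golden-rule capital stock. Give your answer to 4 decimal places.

y_gold ≈ 1.3185

n + g + δ = 0.01 + 0.01 + 0.08 = 0.1.
At the golden rule the marginal product of capital equals n+g+δ: 0.24·k^(0.24−1) = 0.1. Solving, k_gold = (0.24/0.1)^(1/0.76) ≈ 3.1643.
Output: y_gold = k_gold^0.24 = 3.1643^0.24 ≈ 1.3185.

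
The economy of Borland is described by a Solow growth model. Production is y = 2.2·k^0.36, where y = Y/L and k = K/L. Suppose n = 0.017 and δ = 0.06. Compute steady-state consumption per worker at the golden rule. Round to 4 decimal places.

c_gold ≈ 5.2238

The effective depreciation rate is n + δ = 0.017 + 0.06 = 0.077.
Setting f'(k) = n+δ gives 0.36·2.2·k^(0.36−1) = 0.077, hence k_gold = (0.36·2.2/0.077)^(1/0.64) ≈ 38.1607.
y_gold = 2.2·38.1607^0.36 ≈ 8.1621.
c_gold = y_gold − (n+δ)·k_gold = 8.1621 − 0.077·38.1607 ≈ 5.2238.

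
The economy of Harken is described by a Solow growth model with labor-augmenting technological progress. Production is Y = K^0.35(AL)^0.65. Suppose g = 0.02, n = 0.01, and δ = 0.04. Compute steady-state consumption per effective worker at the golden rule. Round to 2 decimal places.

c_gold ≈ 1.55

Break-even investment rate: n + g + δ = 0.01 + 0.02 + 0.04 = 0.07.
Maximizing c = f(k) − (n+g+δ)·k gives f'(k) = n+g+δ, i.e. 0.35·k^(0.35−1) = 0.07, so k_gold = (0.35/0.07)^(1/0.65) ≈ 11.8943.
y_gold = 11.8943^0.35 ≈ 2.3789.
c_gold = y_gold − (n+g+δ)·k_gold = 2.3789 − 0.07·11.8943 ≈ 1.5463.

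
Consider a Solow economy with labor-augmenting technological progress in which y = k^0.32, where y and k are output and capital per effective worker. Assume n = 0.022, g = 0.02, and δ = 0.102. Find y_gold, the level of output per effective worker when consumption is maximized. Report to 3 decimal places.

y_gold ≈ 1.456

Capital per effective worker breaks even when investment replaces (n + g + δ)·k; here n + g + δ = 0.144.
At the golden rule the marginal product of capital equals n+g+δ: 0.32·k^(0.32−1) = 0.144. Solving, k_gold = (0.32/0.144)^(1/0.68) ≈ 3.2358.
Output: y_gold = k_gold^0.32 = 3.2358^0.32 ≈ 1.4561.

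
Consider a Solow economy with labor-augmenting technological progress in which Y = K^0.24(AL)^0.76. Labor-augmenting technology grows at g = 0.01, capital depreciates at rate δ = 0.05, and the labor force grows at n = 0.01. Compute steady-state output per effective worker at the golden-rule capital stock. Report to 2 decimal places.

Break-even investment rate: n + g + δ = 0.01 + 0.01 + 0.05 = 0.07.
Golden rule sets MPK = n+g+δ: 0.24·k^(0.24−1) = 0.07, so k_gold = (0.24/0.07)^(1/0.76) ≈ 5.0594.
Output: y_gold = k_gold^0.24 = 5.0594^0.24 ≈ 1.4756.

y_gold ≈ 1.48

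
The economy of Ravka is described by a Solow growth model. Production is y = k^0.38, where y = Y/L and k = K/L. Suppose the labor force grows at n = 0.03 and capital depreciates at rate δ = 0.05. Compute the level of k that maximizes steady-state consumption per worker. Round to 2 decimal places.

k_gold ≈ 12.34

The effective depreciation rate is n + δ = 0.03 + 0.05 = 0.08.
Maximizing c = f(k) − (n+δ)·k gives f'(k) = n+δ, i.e. 0.38·k^(0.38−1) = 0.08, so k_gold = (0.38/0.08)^(1/0.62) ≈ 12.3436.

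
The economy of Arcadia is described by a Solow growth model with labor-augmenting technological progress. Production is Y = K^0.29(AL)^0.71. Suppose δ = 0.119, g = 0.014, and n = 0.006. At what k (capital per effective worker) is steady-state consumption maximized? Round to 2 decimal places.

Break-even investment rate: n + g + δ = 0.006 + 0.014 + 0.119 = 0.139.
At the golden rule the marginal product of capital equals n+g+δ: 0.29·k^(0.29−1) = 0.139. Solving, k_gold = (0.29/0.139)^(1/0.71) ≈ 2.8173.

k_gold ≈ 2.82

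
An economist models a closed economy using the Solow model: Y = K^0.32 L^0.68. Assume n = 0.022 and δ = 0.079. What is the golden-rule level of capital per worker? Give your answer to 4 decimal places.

k_gold ≈ 5.4515

Break-even investment rate: n + δ = 0.022 + 0.079 = 0.101.
Maximizing c = f(k) − (n+δ)·k gives f'(k) = n+δ, i.e. 0.32·k^(0.32−1) = 0.101, so k_gold = (0.32/0.101)^(1/0.68) ≈ 5.4515.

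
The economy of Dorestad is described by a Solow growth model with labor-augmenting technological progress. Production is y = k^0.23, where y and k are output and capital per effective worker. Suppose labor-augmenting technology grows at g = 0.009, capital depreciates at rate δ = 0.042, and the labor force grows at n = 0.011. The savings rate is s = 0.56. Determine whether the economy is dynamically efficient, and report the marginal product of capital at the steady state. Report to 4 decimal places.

dynamically inefficient; MPK ≈ 0.0255

Break-even investment rate: n + g + δ = 0.011 + 0.009 + 0.042 = 0.062.
Steady-state k*: s·k^0.23 = 0.062·k gives k* = (0.56/0.062)^(1/0.77) ≈ 17.4299.
MPK = 0.23·17.4299^(-0.77) ≈ 0.0255.
MPK < n+g+δ = 0.062, so the economy is dynamically inefficient (over-saving).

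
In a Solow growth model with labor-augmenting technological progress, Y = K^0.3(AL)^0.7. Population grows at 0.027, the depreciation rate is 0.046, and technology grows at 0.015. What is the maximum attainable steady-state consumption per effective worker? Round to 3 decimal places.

c_gold ≈ 1.184

The effective depreciation rate is n + g + δ = 0.027 + 0.015 + 0.046 = 0.088.
Maximizing c = f(k) − (n+g+δ)·k gives f'(k) = n+g+δ, i.e. 0.3·k^(0.3−1) = 0.088, so k_gold = (0.3/0.088)^(1/0.7) ≈ 5.7665.
y_gold = 5.7665^0.3 ≈ 1.6915.
c_gold = y_gold − (n+g+δ)·k_gold = 1.6915 − 0.088·5.7665 ≈ 1.1841.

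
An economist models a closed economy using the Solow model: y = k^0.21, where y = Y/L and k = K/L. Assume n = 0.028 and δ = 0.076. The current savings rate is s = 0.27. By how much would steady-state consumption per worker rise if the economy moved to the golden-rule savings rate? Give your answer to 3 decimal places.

Δc ≈ 0.012

Capital per worker breaks even when investment replaces (n + δ)·k; here n + δ = 0.104.
Current steady state (s = 0.27): k* = (0.27/0.104)^(1/0.79) ≈ 3.3456, y* = 3.3456^0.21 ≈ 1.2887, c* = (1−0.27)·1.2887 ≈ 0.9407.
Maximizing c = f(k) − (n+δ)·k gives f'(k) = n+δ, i.e. 0.21·k^(0.21−1) = 0.104, so k_gold = (0.21/0.104)^(1/0.79) ≈ 2.4339.
y_gold = 2.4339^0.21 ≈ 1.2054, c_gold = y_gold − 0.104·k_gold ≈ 0.9523.
Gain: Δc = 0.9523 − 0.9407 ≈ 0.0115.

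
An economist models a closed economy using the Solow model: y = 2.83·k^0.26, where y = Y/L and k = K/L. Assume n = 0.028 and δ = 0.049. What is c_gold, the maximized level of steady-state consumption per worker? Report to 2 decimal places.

c_gold ≈ 4.63

The effective depreciation rate is n + δ = 0.028 + 0.049 = 0.077.
Setting f'(k) = n+δ gives 0.26·2.83·k^(0.26−1) = 0.077, hence k_gold = (0.26·2.83/0.077)^(1/0.74) ≈ 21.1197.
y_gold = 2.83·21.1197^0.26 ≈ 6.2547.
c_gold = y_gold − (n+δ)·k_gold = 6.2547 − 0.077·21.1197 ≈ 4.6285.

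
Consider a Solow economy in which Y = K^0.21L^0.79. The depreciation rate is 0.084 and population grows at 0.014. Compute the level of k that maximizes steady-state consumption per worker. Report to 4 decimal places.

n + δ = 0.014 + 0.084 = 0.098.
Maximizing c = f(k) − (n+δ)·k gives f'(k) = n+δ, i.e. 0.21·k^(0.21−1) = 0.098, so k_gold = (0.21/0.098)^(1/0.79) ≈ 2.6241.

k_gold ≈ 2.6241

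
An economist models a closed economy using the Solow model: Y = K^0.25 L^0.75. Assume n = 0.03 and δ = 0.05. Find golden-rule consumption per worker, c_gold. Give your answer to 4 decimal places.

Break-even investment rate: n + δ = 0.03 + 0.05 = 0.08.
Setting f'(k) = n+δ gives 0.25·k^(0.25−1) = 0.08, hence k_gold = (0.25/0.08)^(1/0.75) ≈ 4.5688.
y_gold = 4.5688^0.25 ≈ 1.4620.
c_gold = y_gold − (n+δ)·k_gold = 1.4620 − 0.08·4.5688 ≈ 1.0965.

c_gold ≈ 1.0965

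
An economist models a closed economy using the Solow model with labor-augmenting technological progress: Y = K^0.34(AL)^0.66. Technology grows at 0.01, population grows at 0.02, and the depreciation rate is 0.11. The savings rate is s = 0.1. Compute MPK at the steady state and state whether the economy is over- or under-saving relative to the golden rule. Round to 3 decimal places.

n + g + δ = 0.02 + 0.01 + 0.11 = 0.14.
Steady-state k*: s·k^0.34 = 0.14·k gives k* = (0.1/0.14)^(1/0.66) ≈ 0.6006.
MPK = 0.34·0.6006^(-0.66) ≈ 0.4760.
MPK > n+g+δ = 0.14, so the economy is dynamically efficient (under-saving).

under-saving; MPK ≈ 0.476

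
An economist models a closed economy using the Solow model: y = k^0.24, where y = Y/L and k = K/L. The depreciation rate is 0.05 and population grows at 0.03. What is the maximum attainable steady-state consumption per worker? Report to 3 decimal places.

c_gold ≈ 1.075

Capital per worker breaks even when investment replaces (n + δ)·k; here n + δ = 0.08.
Setting f'(k) = n+δ gives 0.24·k^(0.24−1) = 0.08, hence k_gold = (0.24/0.08)^(1/0.76) ≈ 4.2442.
y_gold = 4.2442^0.24 ≈ 1.4147.
c_gold = y_gold − (n+δ)·k_gold = 1.4147 − 0.08·4.2442 ≈ 1.0752.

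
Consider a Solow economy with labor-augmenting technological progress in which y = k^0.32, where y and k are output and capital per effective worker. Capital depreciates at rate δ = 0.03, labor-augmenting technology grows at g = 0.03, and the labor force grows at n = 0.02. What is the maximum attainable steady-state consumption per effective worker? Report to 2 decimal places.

Capital per effective worker breaks even when investment replaces (n + g + δ)·k; here n + g + δ = 0.08.
At the golden rule the marginal product of capital equals n+g+δ: 0.32·k^(0.32−1) = 0.08. Solving, k_gold = (0.32/0.08)^(1/0.68) ≈ 7.6804.
y_gold = 7.6804^0.32 ≈ 1.9201.
c_gold = y_gold − (n+g+δ)·k_gold = 1.9201 − 0.08·7.6804 ≈ 1.3057.

c_gold ≈ 1.31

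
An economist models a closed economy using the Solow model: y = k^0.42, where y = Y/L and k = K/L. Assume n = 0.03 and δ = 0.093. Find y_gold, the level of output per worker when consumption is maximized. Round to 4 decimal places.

The effective depreciation rate is n + δ = 0.03 + 0.093 = 0.123.
Golden rule sets MPK = n+δ: 0.42·k^(0.42−1) = 0.123, so k_gold = (0.42/0.123)^(1/0.58) ≈ 8.3092.
Output: y_gold = k_gold^0.42 = 8.3092^0.42 ≈ 2.4334.

y_gold ≈ 2.4334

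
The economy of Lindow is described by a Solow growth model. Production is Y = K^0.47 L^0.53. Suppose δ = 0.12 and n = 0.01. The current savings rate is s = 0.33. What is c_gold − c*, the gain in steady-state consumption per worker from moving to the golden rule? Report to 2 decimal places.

The effective depreciation rate is n + δ = 0.01 + 0.12 = 0.13.
Current steady state (s = 0.33): k* = (0.33/0.13)^(1/0.53) ≈ 5.7988, y* = 5.7988^0.47 ≈ 2.2844, c* = (1−0.33)·2.2844 ≈ 1.5305.
Maximizing c = f(k) − (n+δ)·k gives f'(k) = n+δ, i.e. 0.47·k^(0.47−1) = 0.13, so k_gold = (0.47/0.13)^(1/0.53) ≈ 11.3011.
y_gold = 11.3011^0.47 ≈ 3.1258, c_gold = y_gold − 0.13·k_gold ≈ 1.6567.
Gain: Δc = 1.6567 − 1.5305 ≈ 0.1262.

Δc ≈ 0.13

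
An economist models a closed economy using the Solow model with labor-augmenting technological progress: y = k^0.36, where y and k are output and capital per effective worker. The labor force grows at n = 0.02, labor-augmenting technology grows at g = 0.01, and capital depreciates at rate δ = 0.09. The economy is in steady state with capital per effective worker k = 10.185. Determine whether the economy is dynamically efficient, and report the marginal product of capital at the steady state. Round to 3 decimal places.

dynamically inefficient; MPK ≈ 0.082

Capital per effective worker breaks even when investment replaces (n + g + δ)·k; here n + g + δ = 0.12.
MPK = 0.36·k^(0.36−1) = 0.36·10.185^(-0.64) ≈ 0.0815.
MPK < 0.12, so the economy is dynamically inefficient (over-saving).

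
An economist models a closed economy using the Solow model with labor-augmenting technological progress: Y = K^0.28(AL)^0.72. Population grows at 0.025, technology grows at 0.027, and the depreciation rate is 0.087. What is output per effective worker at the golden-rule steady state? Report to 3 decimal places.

Capital per effective worker breaks even when investment replaces (n + g + δ)·k; here n + g + δ = 0.139.
At the golden rule the marginal product of capital equals n+g+δ: 0.28·k^(0.28−1) = 0.139. Solving, k_gold = (0.28/0.139)^(1/0.72) ≈ 2.6450.
Output: y_gold = k_gold^0.28 = 2.6450^0.28 ≈ 1.3130.

y_gold ≈ 1.313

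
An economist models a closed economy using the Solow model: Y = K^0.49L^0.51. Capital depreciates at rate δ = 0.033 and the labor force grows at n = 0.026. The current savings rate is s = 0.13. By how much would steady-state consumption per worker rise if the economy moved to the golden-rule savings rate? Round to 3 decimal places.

Δc ≈ 2.040

n + δ = 0.026 + 0.033 = 0.059.
Current steady state (s = 0.13): k* = (0.13/0.059)^(1/0.51) ≈ 4.7068, y* = 4.7068^0.49 ≈ 2.1362, c* = (1−0.13)·2.1362 ≈ 1.8585.
Setting f'(k) = n+δ gives 0.49·k^(0.49−1) = 0.059, hence k_gold = (0.49/0.059)^(1/0.51) ≈ 63.4798.
y_gold = 63.4798^0.49 ≈ 7.6435, c_gold = y_gold − 0.059·k_gold ≈ 3.8982.
Gain: Δc = 3.8982 − 1.8585 ≈ 2.0397.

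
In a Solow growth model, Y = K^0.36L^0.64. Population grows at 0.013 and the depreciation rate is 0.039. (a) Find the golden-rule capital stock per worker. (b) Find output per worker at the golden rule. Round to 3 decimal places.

Capital per worker breaks even when investment replaces (n + δ)·k; here n + δ = 0.052.
At the golden rule the marginal product of capital equals n+δ: 0.36·k^(0.36−1) = 0.052. Solving, k_gold = (0.36/0.052)^(1/0.64) ≈ 20.5574.
y_gold = 20.5574^0.36 ≈ 2.9694.

(a) k_gold ≈ 20.557; (b) y_gold ≈ 2.969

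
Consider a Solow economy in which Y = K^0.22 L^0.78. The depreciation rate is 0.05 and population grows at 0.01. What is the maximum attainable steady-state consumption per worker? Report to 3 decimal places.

The effective depreciation rate is n + δ = 0.01 + 0.05 = 0.06.
Golden rule sets MPK = n+δ: 0.22·k^(0.22−1) = 0.06, so k_gold = (0.22/0.06)^(1/0.78) ≈ 5.2896.
y_gold = 5.2896^0.22 ≈ 1.4426.
c_gold = y_gold − (n+δ)·k_gold = 1.4426 − 0.06·5.2896 ≈ 1.1252.

c_gold ≈ 1.125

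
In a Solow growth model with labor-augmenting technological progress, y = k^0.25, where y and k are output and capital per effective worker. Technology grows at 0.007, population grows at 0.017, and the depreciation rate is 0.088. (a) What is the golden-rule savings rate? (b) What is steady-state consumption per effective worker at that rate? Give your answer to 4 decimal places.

Break-even investment rate: n + g + δ = 0.017 + 0.007 + 0.088 = 0.112.
For Cobb-Douglas, s_gold equals capital's share: s_gold = 0.25.
Setting f'(k) = n+g+δ gives 0.25·k^(0.25−1) = 0.112, hence k_gold = (0.25/0.112)^(1/0.75) ≈ 2.9172.
y_gold = 2.9172^0.25 ≈ 1.3069; c_gold = (1−0.25)·y_gold ≈ 0.9802.

(a) s_gold = 0.2500; (b) c_gold ≈ 0.9802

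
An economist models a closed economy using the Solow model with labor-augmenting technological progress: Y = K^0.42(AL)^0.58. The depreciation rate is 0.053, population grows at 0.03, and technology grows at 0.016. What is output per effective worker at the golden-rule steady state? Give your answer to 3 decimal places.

Capital per effective worker breaks even when investment replaces (n + g + δ)·k; here n + g + δ = 0.099.
At the golden rule the marginal product of capital equals n+g+δ: 0.42·k^(0.42−1) = 0.099. Solving, k_gold = (0.42/0.099)^(1/0.58) ≈ 12.0807.
Output: y_gold = k_gold^0.42 = 12.0807^0.42 ≈ 2.8476.

y_gold ≈ 2.848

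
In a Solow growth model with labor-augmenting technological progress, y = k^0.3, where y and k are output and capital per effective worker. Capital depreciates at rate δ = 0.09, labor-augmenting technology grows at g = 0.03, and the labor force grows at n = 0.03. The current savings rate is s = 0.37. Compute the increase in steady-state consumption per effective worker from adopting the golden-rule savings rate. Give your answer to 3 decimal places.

Δc ≈ 0.014

Break-even investment rate: n + g + δ = 0.03 + 0.03 + 0.09 = 0.15.
Current steady state (s = 0.37): k* = (0.37/0.15)^(1/0.7) ≈ 3.6321, y* = 3.6321^0.3 ≈ 1.4725, c* = (1−0.37)·1.4725 ≈ 0.9277.
At the golden rule the marginal product of capital equals n+g+δ: 0.3·k^(0.3−1) = 0.15. Solving, k_gold = (0.3/0.15)^(1/0.7) ≈ 2.6918.
y_gold = 2.6918^0.3 ≈ 1.3459, c_gold = y_gold − 0.15·k_gold ≈ 0.9421.
Gain: Δc = 0.9421 − 0.9277 ≈ 0.0145.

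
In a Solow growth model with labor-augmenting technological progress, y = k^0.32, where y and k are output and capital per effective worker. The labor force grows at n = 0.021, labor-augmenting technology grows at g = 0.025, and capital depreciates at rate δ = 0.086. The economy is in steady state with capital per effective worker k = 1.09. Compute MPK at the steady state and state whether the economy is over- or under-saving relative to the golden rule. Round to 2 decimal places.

The effective depreciation rate is n + g + δ = 0.021 + 0.025 + 0.086 = 0.132.
MPK = 0.32·k^(0.32−1) = 0.32·1.09^(-0.68) ≈ 0.3018.
MPK > 0.132, so the economy is dynamically efficient (under-saving).

under-saving; MPK ≈ 0.30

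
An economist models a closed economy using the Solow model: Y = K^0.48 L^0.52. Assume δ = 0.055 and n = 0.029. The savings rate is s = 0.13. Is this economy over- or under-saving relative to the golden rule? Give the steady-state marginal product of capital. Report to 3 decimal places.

under-saving; MPK ≈ 0.310

The effective depreciation rate is n + δ = 0.029 + 0.055 = 0.084.
Steady-state k*: s·k^0.48 = 0.084·k gives k* = (0.13/0.084)^(1/0.52) ≈ 2.3160.
MPK = 0.48·2.3160^(-0.52) ≈ 0.3102.
MPK > n+δ = 0.084, so the economy is dynamically efficient (under-saving).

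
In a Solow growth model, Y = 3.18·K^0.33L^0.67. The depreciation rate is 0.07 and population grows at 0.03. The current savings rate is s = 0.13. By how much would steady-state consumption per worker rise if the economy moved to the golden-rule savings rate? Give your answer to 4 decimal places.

Δc ≈ 1.2161

n + δ = 0.03 + 0.07 = 0.1.
Current steady state (s = 0.13): k* = (0.13·3.18/0.1)^(1/0.67) ≈ 8.3168, y* = 3.18·8.3168^0.33 ≈ 6.3975, c* = (1−0.13)·6.3975 ≈ 5.5659.
Setting f'(k) = n+δ gives 0.33·3.18·k^(0.33−1) = 0.1, hence k_gold = (0.33·3.18/0.1)^(1/0.67) ≈ 33.4036.
y_gold = 3.18·33.4036^0.33 ≈ 10.1223, c_gold = y_gold − 0.1·k_gold ≈ 6.7819.
Gain: Δc = 6.7819 − 5.5659 ≈ 1.2161.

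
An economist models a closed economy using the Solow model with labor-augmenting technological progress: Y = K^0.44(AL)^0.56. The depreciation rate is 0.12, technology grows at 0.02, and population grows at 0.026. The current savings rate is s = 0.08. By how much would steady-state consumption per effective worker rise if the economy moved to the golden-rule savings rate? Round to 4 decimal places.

Break-even investment rate: n + g + δ = 0.026 + 0.02 + 0.12 = 0.166.
Current steady state (s = 0.08): k* = (0.08/0.166)^(1/0.56) ≈ 0.2716, y* = 0.2716^0.44 ≈ 0.5635, c* = (1−0.08)·0.5635 ≈ 0.5184.
Maximizing c = f(k) − (n+g+δ)·k gives f'(k) = n+g+δ, i.e. 0.44·k^(0.44−1) = 0.166, so k_gold = (0.44/0.166)^(1/0.56) ≈ 5.7013.
y_gold = 5.7013^0.44 ≈ 2.1509, c_gold = y_gold − 0.166·k_gold ≈ 1.2045.
Gain: Δc = 1.2045 − 0.5184 ≈ 0.6861.

Δc ≈ 0.6861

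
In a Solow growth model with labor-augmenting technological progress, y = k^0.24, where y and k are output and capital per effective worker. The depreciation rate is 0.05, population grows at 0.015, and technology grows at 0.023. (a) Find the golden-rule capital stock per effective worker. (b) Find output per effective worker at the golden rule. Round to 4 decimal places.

(a) k_gold ≈ 3.7439; (b) y_gold ≈ 1.3728

Capital per effective worker breaks even when investment replaces (n + g + δ)·k; here n + g + δ = 0.088.
Golden rule sets MPK = n+g+δ: 0.24·k^(0.24−1) = 0.088, so k_gold = (0.24/0.088)^(1/0.76) ≈ 3.7439.
y_gold = 3.7439^0.24 ≈ 1.3728.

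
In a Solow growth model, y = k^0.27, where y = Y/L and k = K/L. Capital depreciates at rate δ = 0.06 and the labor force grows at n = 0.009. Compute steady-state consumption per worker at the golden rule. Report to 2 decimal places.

n + δ = 0.009 + 0.06 = 0.069.
Maximizing c = f(k) − (n+δ)·k gives f'(k) = n+δ, i.e. 0.27·k^(0.27−1) = 0.069, so k_gold = (0.27/0.069)^(1/0.73) ≈ 6.4813.
y_gold = 6.4813^0.27 ≈ 1.6563.
c_gold = y_gold − (n+δ)·k_gold = 1.6563 − 0.069·6.4813 ≈ 1.2091.

c_gold ≈ 1.21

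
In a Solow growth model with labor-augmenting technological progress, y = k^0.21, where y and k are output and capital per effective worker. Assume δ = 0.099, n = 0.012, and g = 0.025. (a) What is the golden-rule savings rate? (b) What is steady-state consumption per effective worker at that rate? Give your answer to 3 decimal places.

(a) s_gold = 0.210; (b) c_gold ≈ 0.887

The effective depreciation rate is n + g + δ = 0.012 + 0.025 + 0.099 = 0.136.
For Cobb-Douglas, s_gold equals capital's share: s_gold = 0.21.
At the golden rule the marginal product of capital equals n+g+δ: 0.21·k^(0.21−1) = 0.136. Solving, k_gold = (0.21/0.136)^(1/0.79) ≈ 1.7331.
y_gold = 1.7331^0.21 ≈ 1.1224; c_gold = (1−0.21)·y_gold ≈ 0.8867.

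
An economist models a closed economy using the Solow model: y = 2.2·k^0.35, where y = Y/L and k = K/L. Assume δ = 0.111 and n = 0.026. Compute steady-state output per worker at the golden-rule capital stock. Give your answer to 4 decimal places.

Capital per worker breaks even when investment replaces (n + δ)·k; here n + δ = 0.137.
Setting f'(k) = n+δ gives 0.35·2.2·k^(0.35−1) = 0.137, hence k_gold = (0.35·2.2/0.137)^(1/0.65) ≈ 14.2394.
Output: y_gold = 2.2·k_gold^0.35 = 2.2·14.2394^0.35 ≈ 5.5737.

y_gold ≈ 5.5737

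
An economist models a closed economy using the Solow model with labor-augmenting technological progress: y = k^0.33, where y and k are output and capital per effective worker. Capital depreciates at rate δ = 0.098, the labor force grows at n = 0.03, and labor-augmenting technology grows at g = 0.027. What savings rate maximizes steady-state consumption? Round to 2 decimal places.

s_gold = 0.33

Break-even investment rate: n + g + δ = 0.03 + 0.027 + 0.098 = 0.155.
At the golden rule MPK = n+g+δ, and in any Cobb-Douglas steady state s = (n+g+δ)·k/y = MPK·k/y = capital's share 0.33.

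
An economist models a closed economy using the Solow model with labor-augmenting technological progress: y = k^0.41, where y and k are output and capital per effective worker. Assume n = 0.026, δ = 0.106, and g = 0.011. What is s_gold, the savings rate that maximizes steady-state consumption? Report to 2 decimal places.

s_gold = 0.41

Capital per effective worker breaks even when investment replaces (n + g + δ)·k; here n + g + δ = 0.143.
At the golden rule MPK = n+g+δ, and in any Cobb-Douglas steady state s = (n+g+δ)·k/y = MPK·k/y = capital's share 0.41.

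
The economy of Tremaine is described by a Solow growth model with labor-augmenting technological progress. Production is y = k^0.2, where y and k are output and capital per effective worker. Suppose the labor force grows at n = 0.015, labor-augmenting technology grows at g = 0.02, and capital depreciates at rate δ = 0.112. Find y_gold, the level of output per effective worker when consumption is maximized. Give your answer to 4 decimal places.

y_gold ≈ 1.0800

Capital per effective worker breaks even when investment replaces (n + g + δ)·k; here n + g + δ = 0.147.
Setting f'(k) = n+g+δ gives 0.2·k^(0.2−1) = 0.147, hence k_gold = (0.2/0.147)^(1/0.8) ≈ 1.4694.
Output: y_gold = k_gold^0.2 = 1.4694^0.2 ≈ 1.0800.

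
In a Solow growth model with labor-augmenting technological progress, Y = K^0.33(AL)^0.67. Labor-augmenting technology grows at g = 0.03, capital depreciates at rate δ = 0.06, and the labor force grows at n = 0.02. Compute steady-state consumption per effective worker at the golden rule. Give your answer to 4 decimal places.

n + g + δ = 0.02 + 0.03 + 0.06 = 0.11.
Setting f'(k) = n+g+δ gives 0.33·k^(0.33−1) = 0.11, hence k_gold = (0.33/0.11)^(1/0.67) ≈ 5.1537.
y_gold = 5.1537^0.33 ≈ 1.7179.
c_gold = y_gold − (n+g+δ)·k_gold = 1.7179 − 0.11·5.1537 ≈ 1.1510.

c_gold ≈ 1.1510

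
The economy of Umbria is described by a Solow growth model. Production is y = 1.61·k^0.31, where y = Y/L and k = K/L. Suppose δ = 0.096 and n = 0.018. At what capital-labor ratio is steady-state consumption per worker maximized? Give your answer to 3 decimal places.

Capital per worker breaks even when investment replaces (n + δ)·k; here n + δ = 0.114.
Setting f'(k) = n+δ gives 0.31·1.61·k^(0.31−1) = 0.114, hence k_gold = (0.31·1.61/0.114)^(1/0.69) ≈ 8.4995.

k_gold ≈ 8.500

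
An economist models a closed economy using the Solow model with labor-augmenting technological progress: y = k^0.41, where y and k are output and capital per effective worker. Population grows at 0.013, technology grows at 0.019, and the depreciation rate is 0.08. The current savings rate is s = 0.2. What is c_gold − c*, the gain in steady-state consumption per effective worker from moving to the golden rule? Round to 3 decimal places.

Δc ≈ 0.257

The effective depreciation rate is n + g + δ = 0.013 + 0.019 + 0.08 = 0.112.
Current steady state (s = 0.2): k* = (0.2/0.112)^(1/0.59) ≈ 2.6718, y* = 2.6718^0.41 ≈ 1.4962, c* = (1−0.2)·1.4962 ≈ 1.1970.
Maximizing c = f(k) − (n+g+δ)·k gives f'(k) = n+g+δ, i.e. 0.41·k^(0.41−1) = 0.112, so k_gold = (0.41/0.112)^(1/0.59) ≈ 9.0198.
y_gold = 9.0198^0.41 ≈ 2.4639, c_gold = y_gold − 0.112·k_gold ≈ 1.4537.
Gain: Δc = 1.4537 − 1.1970 ≈ 0.2568.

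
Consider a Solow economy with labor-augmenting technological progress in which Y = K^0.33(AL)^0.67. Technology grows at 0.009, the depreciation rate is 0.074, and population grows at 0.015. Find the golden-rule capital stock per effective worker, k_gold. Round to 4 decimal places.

k_gold ≈ 6.1235

The effective depreciation rate is n + g + δ = 0.015 + 0.009 + 0.074 = 0.098.
Setting f'(k) = n+g+δ gives 0.33·k^(0.33−1) = 0.098, hence k_gold = (0.33/0.098)^(1/0.67) ≈ 6.1235.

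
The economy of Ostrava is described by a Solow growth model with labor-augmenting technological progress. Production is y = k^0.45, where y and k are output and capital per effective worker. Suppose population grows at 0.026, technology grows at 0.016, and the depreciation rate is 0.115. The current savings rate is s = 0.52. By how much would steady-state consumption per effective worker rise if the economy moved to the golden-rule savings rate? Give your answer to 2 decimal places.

The effective depreciation rate is n + g + δ = 0.026 + 0.016 + 0.115 = 0.157.
Current steady state (s = 0.52): k* = (0.52/0.157)^(1/0.55) ≈ 8.8235, y* = 8.8235^0.45 ≈ 2.6640, c* = (1−0.52)·2.6640 ≈ 1.2787.
At the golden rule the marginal product of capital equals n+g+δ: 0.45·k^(0.45−1) = 0.157. Solving, k_gold = (0.45/0.157)^(1/0.55) ≈ 6.7839.
y_gold = 6.7839^0.45 ≈ 2.3668, c_gold = y_gold − 0.157·k_gold ≈ 1.3018.
Gain: Δc = 1.3018 − 1.2787 ≈ 0.0230.

Δc ≈ 0.02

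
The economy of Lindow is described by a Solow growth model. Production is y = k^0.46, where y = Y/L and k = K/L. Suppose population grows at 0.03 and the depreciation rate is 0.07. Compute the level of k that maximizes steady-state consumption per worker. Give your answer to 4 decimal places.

Break-even investment rate: n + δ = 0.03 + 0.07 = 0.1.
Golden rule sets MPK = n+δ: 0.46·k^(0.46−1) = 0.1, so k_gold = (0.46/0.1)^(1/0.54) ≈ 16.8783.

k_gold ≈ 16.8783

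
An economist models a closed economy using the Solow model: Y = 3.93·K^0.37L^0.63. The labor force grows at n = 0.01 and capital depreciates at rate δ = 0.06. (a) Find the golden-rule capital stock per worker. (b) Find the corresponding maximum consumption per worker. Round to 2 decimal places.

n + δ = 0.01 + 0.06 = 0.07.
Setting f'(k) = n+δ gives 0.37·3.93·k^(0.37−1) = 0.07, hence k_gold = (0.37·3.93/0.07)^(1/0.63) ≈ 123.3854.
y_gold = 3.93·123.3854^0.37 ≈ 23.3432; c_gold = y_gold − 0.07·k_gold ≈ 14.7062.

(a) k_gold ≈ 123.39; (b) c_gold ≈ 14.71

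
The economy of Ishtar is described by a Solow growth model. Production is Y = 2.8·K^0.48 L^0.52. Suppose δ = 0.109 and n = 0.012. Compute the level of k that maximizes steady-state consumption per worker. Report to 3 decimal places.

k_gold ≈ 102.517

Break-even investment rate: n + δ = 0.012 + 0.109 = 0.121.
At the golden rule the marginal product of capital equals n+δ: 0.48·2.8·k^(0.48−1) = 0.121. Solving, k_gold = (0.48·2.8/0.121)^(1/0.52) ≈ 102.5170.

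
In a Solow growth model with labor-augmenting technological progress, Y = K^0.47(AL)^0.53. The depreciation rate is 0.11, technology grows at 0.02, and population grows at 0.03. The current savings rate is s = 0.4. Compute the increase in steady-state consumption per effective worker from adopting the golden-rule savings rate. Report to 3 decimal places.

Δc ≈ 0.026

Capital per effective worker breaks even when investment replaces (n + g + δ)·k; here n + g + δ = 0.16.
Current steady state (s = 0.4): k* = (0.4/0.16)^(1/0.53) ≈ 5.6342, y* = 5.6342^0.47 ≈ 2.2537, c* = (1−0.4)·2.2537 ≈ 1.3522.
Golden rule sets MPK = n+g+δ: 0.47·k^(0.47−1) = 0.16, so k_gold = (0.47/0.16)^(1/0.53) ≈ 7.6380.
y_gold = 7.6380^0.47 ≈ 2.6002, c_gold = y_gold − 0.16·k_gold ≈ 1.3781.
Gain: Δc = 1.3781 − 1.3522 ≈ 0.0259.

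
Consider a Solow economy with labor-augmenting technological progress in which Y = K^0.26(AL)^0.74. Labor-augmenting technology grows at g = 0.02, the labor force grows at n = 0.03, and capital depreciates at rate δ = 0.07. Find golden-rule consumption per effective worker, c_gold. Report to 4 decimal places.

c_gold ≈ 0.9710

Break-even investment rate: n + g + δ = 0.03 + 0.02 + 0.07 = 0.12.
Golden rule sets MPK = n+g+δ: 0.26·k^(0.26−1) = 0.12, so k_gold = (0.26/0.12)^(1/0.74) ≈ 2.8430.
y_gold = 2.8430^0.26 ≈ 1.3121.
c_gold = y_gold − (n+g+δ)·k_gold = 1.3121 − 0.12·2.8430 ≈ 0.9710.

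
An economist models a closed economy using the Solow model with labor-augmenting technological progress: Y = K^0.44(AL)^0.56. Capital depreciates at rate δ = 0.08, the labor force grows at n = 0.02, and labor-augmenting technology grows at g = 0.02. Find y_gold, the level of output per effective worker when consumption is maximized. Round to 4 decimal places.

y_gold ≈ 2.7756

n + g + δ = 0.02 + 0.02 + 0.08 = 0.12.
Maximizing c = f(k) − (n+g+δ)·k gives f'(k) = n+g+δ, i.e. 0.44·k^(0.44−1) = 0.12, so k_gold = (0.44/0.12)^(1/0.56) ≈ 10.1772.
Output: y_gold = k_gold^0.44 = 10.1772^0.44 ≈ 2.7756.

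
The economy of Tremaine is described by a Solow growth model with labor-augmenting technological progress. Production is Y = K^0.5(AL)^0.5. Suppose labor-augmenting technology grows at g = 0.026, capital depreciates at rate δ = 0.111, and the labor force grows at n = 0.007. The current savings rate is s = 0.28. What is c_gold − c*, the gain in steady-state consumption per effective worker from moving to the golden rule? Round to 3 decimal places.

Break-even investment rate: n + g + δ = 0.007 + 0.026 + 0.111 = 0.144.
Current steady state (s = 0.28): k* = (0.28/0.144)^(1/0.5) ≈ 3.7809, y* = 3.7809^0.5 ≈ 1.9444, c* = (1−0.28)·1.9444 ≈ 1.4000.
Setting f'(k) = n+g+δ gives 0.5·k^(0.5−1) = 0.144, hence k_gold = (0.5/0.144)^(1/0.5) ≈ 12.0563.
y_gold = 12.0563^0.5 ≈ 3.4722, c_gold = y_gold − 0.144·k_gold ≈ 1.7361.
Gain: Δc = 1.7361 − 1.4000 ≈ 0.3361.

Δc ≈ 0.336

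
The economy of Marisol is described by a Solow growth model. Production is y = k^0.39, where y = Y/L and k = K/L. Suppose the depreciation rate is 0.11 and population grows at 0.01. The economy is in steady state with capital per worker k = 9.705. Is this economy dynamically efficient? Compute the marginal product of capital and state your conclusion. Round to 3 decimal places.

n + δ = 0.01 + 0.11 = 0.12.
MPK = 0.39·k^(0.39−1) = 0.39·9.705^(-0.61) ≈ 0.0975.
MPK < 0.12, so the economy is dynamically inefficient (over-saving).

dynamically inefficient; MPK ≈ 0.097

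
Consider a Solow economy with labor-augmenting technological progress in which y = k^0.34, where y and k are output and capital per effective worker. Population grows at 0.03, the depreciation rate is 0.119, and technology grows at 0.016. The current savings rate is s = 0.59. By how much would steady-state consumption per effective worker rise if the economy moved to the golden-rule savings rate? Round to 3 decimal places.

Δc ≈ 0.167

Capital per effective worker breaks even when investment replaces (n + g + δ)·k; here n + g + δ = 0.165.
Current steady state (s = 0.59): k* = (0.59/0.165)^(1/0.66) ≈ 6.8934, y* = 6.8934^0.34 ≈ 1.9278, c* = (1−0.59)·1.9278 ≈ 0.7904.
Maximizing c = f(k) − (n+g+δ)·k gives f'(k) = n+g+δ, i.e. 0.34·k^(0.34−1) = 0.165, so k_gold = (0.34/0.165)^(1/0.66) ≈ 2.9905.
y_gold = 2.9905^0.34 ≈ 1.4513, c_gold = y_gold − 0.165·k_gold ≈ 0.9579.
Gain: Δc = 0.9579 − 0.7904 ≈ 0.1674.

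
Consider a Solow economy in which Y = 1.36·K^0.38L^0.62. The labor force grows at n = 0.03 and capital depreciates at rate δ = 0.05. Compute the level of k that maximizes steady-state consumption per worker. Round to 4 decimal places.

k_gold ≈ 20.2687

Break-even investment rate: n + δ = 0.03 + 0.05 = 0.08.
Maximizing c = f(k) − (n+δ)·k gives f'(k) = n+δ, i.e. 0.38·1.36·k^(0.38−1) = 0.08, so k_gold = (0.38·1.36/0.08)^(1/0.62) ≈ 20.2687.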